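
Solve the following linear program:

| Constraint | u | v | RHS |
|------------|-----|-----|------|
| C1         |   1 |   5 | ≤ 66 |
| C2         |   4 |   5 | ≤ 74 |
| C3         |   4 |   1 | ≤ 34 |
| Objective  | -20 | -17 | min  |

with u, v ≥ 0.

Evaluate the objective at each vertex of the feasible region:
  z(0, 0) = 0
  z(8.5, 0) = -170
  z(6, 10) = -290  ←
  z(2.667, 12.67) = -268.7
  z(0, 13.2) = -224.4
The minimum is at u = 6, v = 10.

u = 6, v = 10, z = -290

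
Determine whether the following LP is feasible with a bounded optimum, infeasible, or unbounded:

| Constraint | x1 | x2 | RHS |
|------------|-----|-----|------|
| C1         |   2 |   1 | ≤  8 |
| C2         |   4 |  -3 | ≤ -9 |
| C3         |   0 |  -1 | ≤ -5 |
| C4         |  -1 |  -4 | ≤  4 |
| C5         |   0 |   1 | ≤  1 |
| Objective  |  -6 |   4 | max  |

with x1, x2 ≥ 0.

Infeasible (no feasible solution exists)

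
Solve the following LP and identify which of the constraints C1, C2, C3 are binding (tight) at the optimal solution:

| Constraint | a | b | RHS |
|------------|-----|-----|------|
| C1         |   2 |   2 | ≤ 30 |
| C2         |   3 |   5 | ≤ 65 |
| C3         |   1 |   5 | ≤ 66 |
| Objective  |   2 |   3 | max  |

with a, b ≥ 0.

At a = 5, b = 10, compute slack b - a·x for each constraint:
  C1: 30 − 30 = 0  (binding)
  C2: 65 − 65 = 0  (binding)
  C3: 66 − 55 = 11  (slack)

Optimal: a = 5, b = 10
Binding: C1, C2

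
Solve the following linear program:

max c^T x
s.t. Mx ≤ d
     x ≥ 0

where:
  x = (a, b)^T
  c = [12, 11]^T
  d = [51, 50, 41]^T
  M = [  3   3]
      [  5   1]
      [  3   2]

Evaluate the objective at each vertex of the feasible region:
  z(0, 0) = 0
  z(10, 0) = 120
  z(8.429, 7.857) = 187.6
  z(7, 10) = 194  ←
  z(0, 17) = 187
The maximum is at a = 7, b = 10.

a = 7, b = 10, z = 194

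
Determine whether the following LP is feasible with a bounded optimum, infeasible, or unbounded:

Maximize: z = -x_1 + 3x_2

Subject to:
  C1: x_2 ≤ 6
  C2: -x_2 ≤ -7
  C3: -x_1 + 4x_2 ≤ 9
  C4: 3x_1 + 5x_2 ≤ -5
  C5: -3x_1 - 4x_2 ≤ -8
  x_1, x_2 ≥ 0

Infeasible (no feasible solution exists)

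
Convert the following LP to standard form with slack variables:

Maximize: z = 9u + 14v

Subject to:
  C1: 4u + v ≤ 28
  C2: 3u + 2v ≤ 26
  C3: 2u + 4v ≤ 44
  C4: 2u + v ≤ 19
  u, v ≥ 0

max z = 9u + 14v

s.t.
  4u + v + s1 = 28
  3u + 2v + s2 = 26
  2u + 4v + s3 = 44
  2u + v + s4 = 19
  u, v, s1, s2, s3, s4 ≥ 0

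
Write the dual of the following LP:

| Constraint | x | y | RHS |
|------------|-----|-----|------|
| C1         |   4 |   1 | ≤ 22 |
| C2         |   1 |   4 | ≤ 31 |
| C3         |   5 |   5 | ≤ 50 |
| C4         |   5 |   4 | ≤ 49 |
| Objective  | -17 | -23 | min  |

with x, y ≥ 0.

Primal min cᵀx s.t. Ax ≤ b, x ≥ 0  →  Dual max −bᵀy s.t. Aᵀy ≥ −c, y ≥ 0.

Maximize: z = -22y1 - 31y2 - 50y3 - 49y4

Subject to:
  4y1 + y2 + 5y3 + 5y4 ≥ 17
  y1 + 4y2 + 5y3 + 4y4 ≥ 23
  y1, y2, y3, y4 ≥ 0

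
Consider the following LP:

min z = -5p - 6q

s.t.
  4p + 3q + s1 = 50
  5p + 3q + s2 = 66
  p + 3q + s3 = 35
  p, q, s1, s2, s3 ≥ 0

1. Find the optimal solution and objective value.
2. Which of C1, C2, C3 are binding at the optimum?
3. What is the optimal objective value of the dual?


1. p = 5, q = 10, z = -85
2. C1, C3
3. -85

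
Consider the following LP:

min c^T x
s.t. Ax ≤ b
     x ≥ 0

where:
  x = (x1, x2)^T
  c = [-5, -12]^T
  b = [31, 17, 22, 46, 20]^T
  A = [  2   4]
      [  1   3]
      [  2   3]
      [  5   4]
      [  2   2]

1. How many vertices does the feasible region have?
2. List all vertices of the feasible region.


1. 5
2. (0, 0), (9.2, 0), (7.143, 2.571), (5, 4), (0, 5.667)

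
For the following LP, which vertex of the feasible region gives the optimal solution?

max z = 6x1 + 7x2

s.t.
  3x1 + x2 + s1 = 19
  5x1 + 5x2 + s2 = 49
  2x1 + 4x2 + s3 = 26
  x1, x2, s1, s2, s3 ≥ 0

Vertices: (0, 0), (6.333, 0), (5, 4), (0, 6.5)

Evaluate the objective at each vertex of the feasible region:
  z(0, 0) = 0
  z(6.333, 0) = 38
  z(5, 4) = 58  ←
  z(0, 6.5) = 45.5
The maximum is at x1 = 5, x2 = 4.

(5, 4)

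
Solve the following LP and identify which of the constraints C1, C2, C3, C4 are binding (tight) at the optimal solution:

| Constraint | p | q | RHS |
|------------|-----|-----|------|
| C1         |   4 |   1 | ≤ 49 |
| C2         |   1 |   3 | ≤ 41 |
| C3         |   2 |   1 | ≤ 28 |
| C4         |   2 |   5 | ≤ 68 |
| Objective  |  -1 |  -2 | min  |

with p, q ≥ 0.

At p = 9, q = 10, compute slack b - a·x for each constraint:
  C1: 49 − 46 = 3  (slack)
  C2: 41 − 39 = 2  (slack)
  C3: 28 − 28 = 0  (binding)
  C4: 68 − 68 = 0  (binding)

Optimal: p = 9, q = 10
Binding: C3, C4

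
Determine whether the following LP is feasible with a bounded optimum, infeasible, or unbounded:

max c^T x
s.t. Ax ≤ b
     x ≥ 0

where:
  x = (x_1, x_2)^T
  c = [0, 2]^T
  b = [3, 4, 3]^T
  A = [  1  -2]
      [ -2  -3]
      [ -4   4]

Unbounded (objective can increase without bound)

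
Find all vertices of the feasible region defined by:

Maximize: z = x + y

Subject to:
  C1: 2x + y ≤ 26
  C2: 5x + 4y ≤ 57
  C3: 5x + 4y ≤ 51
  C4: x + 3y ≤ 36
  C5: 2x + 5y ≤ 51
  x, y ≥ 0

(0, 0), (10.2, 0), (3, 9), (0, 10.2)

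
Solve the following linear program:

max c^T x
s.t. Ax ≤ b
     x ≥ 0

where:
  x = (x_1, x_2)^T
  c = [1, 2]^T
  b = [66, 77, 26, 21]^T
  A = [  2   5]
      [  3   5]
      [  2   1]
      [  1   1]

Evaluate the objective at each vertex of the feasible region:
  z(0, 0) = 0
  z(13, 0) = 13
  z(8, 10) = 28  ←
  z(0, 13.2) = 26.4
The maximum is at x_1 = 8, x_2 = 10.

x_1 = 8, x_2 = 10, z = 28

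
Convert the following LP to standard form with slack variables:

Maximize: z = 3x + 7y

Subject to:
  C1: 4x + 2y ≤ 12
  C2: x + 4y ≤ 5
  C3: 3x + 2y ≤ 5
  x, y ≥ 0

max z = 3x + 7y

s.t.
  4x + 2y + s1 = 12
  x + 4y + s2 = 5
  3x + 2y + s3 = 5
  x, y, s1, s2, s3 ≥ 0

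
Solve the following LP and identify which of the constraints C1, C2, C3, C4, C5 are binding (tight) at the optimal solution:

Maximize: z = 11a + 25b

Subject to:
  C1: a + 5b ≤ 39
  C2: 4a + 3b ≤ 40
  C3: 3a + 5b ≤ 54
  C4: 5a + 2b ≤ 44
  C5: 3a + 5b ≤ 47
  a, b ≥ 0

At a = 4, b = 7, compute slack b - a·x for each constraint:
  C1: 39 − 39 = 0  (binding)
  C2: 40 − 37 = 3  (slack)
  C3: 54 − 47 = 7  (slack)
  C4: 44 − 34 = 10  (slack)
  C5: 47 − 47 = 0  (binding)

Optimal: a = 4, b = 7
Binding: C1, C5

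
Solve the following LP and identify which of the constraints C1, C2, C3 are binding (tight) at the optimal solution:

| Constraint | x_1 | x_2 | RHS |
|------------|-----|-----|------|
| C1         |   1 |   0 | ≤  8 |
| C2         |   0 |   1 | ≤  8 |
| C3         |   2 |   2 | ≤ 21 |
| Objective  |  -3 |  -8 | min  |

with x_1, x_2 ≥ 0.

At x_1 = 2.5, x_2 = 8, compute slack b - a·x for each constraint:
  C1: 8 − 2.5 = 5.5  (slack)
  C2: 8 − 8 = 0  (binding)
  C3: 21 − 21 = 0  (binding)

Optimal: x_1 = 2.5, x_2 = 8
Binding: C2, C3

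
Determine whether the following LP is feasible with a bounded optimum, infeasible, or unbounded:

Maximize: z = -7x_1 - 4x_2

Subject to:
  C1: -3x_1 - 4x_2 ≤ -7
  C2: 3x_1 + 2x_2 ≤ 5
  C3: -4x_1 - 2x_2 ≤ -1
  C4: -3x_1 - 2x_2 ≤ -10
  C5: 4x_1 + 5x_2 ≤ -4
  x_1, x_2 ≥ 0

Infeasible (no feasible solution exists)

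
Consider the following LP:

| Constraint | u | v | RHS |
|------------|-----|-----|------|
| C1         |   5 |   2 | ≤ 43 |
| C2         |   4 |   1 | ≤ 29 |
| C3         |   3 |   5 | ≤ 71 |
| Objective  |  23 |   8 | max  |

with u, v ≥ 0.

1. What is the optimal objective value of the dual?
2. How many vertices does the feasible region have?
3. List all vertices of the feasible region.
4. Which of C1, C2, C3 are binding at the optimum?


1. 187
2. 5
3. (0, 0), (7.25, 0), (5, 9), (3.842, 11.89), (0, 14.2)
4. C1, C2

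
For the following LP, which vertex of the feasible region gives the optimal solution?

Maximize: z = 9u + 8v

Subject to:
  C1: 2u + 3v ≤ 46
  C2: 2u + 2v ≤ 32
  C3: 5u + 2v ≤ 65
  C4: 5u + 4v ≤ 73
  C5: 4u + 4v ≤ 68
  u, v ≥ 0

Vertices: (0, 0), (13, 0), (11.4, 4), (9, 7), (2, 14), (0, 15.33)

Evaluate the objective at each vertex of the feasible region:
  z(0, 0) = 0
  z(13, 0) = 117
  z(11.4, 4) = 134.6
  z(9, 7) = 137  ←
  z(2, 14) = 130
  z(0, 15.33) = 122.7
The maximum is at u = 9, v = 7.

(9, 7)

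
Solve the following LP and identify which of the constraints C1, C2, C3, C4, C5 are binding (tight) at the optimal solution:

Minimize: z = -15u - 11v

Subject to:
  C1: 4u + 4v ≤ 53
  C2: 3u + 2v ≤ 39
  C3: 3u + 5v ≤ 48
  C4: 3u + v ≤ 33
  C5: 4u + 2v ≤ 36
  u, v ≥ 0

At u = 6, v = 6, compute slack b - a·x for each constraint:
  C1: 53 − 48 = 5  (slack)
  C2: 39 − 30 = 9  (slack)
  C3: 48 − 48 = 0  (binding)
  C4: 33 − 24 = 9  (slack)
  C5: 36 − 36 = 0  (binding)

Optimal: u = 6, v = 6
Binding: C3, C5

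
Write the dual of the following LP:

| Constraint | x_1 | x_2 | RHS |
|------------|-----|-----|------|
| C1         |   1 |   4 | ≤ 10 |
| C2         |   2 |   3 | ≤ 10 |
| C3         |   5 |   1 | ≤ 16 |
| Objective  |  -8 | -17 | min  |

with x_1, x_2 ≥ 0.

Primal min cᵀx s.t. Ax ≤ b, x ≥ 0  →  Dual max −bᵀy s.t. Aᵀy ≥ −c, y ≥ 0.

Maximize: z = -10y1 - 10y2 - 16y3

Subject to:
  y1 + 2y2 + 5y3 ≥ 8
  4y1 + 3y2 + y3 ≥ 17
  y1, y2, y3 ≥ 0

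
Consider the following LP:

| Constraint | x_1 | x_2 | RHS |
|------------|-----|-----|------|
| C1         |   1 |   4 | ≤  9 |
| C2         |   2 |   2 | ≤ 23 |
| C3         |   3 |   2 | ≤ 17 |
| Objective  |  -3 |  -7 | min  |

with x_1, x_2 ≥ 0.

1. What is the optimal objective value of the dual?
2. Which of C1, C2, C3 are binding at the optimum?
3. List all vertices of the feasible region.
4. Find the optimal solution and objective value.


1. -22
2. C1, C3
3. (0, 0), (5.667, 0), (5, 1), (0, 2.25)
4. x_1 = 5, x_2 = 1, z = -22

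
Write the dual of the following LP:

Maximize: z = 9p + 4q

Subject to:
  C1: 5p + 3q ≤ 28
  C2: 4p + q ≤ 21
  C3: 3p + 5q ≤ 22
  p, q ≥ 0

Primal max cᵀx s.t. Ax ≤ b, x ≥ 0  →  Dual min bᵀy s.t. Aᵀy ≥ c, y ≥ 0.

Minimize: z = 28y1 + 21y2 + 22y3

Subject to:
  5y1 + 4y2 + 3y3 ≥ 9
  3y1 + y2 + 5y3 ≥ 4
  y1, y2, y3 ≥ 0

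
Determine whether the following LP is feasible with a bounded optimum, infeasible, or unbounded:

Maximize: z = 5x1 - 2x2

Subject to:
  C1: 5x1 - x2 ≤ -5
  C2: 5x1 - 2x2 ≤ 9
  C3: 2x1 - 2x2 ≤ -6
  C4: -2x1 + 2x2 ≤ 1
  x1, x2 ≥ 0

Infeasible (no feasible solution exists)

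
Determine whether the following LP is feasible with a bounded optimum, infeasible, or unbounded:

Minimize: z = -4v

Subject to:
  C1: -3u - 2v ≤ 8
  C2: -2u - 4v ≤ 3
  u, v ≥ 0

Unbounded (objective can decrease without bound)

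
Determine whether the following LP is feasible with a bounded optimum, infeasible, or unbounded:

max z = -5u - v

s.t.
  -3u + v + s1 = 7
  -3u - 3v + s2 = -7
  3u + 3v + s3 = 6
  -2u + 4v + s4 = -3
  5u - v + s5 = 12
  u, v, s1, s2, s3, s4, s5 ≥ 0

Infeasible (no feasible solution exists)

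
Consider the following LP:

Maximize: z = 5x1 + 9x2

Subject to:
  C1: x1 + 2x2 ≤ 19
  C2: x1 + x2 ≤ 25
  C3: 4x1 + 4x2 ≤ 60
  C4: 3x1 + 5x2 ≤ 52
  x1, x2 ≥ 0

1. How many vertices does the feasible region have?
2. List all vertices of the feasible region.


1. 5
2. (0, 0), (15, 0), (11.5, 3.5), (9, 5), (0, 9.5)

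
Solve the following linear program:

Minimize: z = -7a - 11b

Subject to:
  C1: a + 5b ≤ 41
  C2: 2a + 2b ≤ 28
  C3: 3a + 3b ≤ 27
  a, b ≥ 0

Evaluate the objective at each vertex of the feasible region:
  z(0, 0) = 0
  z(9, 0) = -63
  z(1, 8) = -95  ←
  z(0, 8.2) = -90.2
The minimum is at a = 1, b = 8.

a = 1, b = 8, z = -95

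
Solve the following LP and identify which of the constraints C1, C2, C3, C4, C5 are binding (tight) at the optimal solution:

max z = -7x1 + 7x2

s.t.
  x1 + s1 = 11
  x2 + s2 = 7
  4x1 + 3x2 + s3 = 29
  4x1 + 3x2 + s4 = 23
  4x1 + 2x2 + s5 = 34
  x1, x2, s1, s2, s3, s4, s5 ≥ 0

At x1 = 0, x2 = 7, compute slack b - a·x for each constraint:
  C1: 11 − 0 = 11  (slack)
  C2: 7 − 7 = 0  (binding)
  C3: 29 − 21 = 8  (slack)
  C4: 23 − 21 = 2  (slack)
  C5: 34 − 14 = 20  (slack)

Optimal: x1 = 0, x2 = 7
Binding: C2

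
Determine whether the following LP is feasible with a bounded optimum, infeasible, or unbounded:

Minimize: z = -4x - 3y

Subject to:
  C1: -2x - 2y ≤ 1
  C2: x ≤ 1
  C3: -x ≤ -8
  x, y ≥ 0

Infeasible (no feasible solution exists)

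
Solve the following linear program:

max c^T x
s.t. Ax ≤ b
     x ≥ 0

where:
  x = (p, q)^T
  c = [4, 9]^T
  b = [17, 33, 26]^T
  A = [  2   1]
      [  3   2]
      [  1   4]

Evaluate the objective at each vertex of the feasible region:
  z(0, 0) = 0
  z(8.5, 0) = 34
  z(6, 5) = 69  ←
  z(0, 6.5) = 58.5
The maximum is at p = 6, q = 5.

p = 6, q = 5, z = 69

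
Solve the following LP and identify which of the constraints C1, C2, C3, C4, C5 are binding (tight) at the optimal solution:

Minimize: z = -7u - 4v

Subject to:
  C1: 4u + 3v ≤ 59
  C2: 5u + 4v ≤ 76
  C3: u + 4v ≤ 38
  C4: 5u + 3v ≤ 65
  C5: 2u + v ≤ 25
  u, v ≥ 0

At u = 10, v = 5, compute slack b - a·x for each constraint:
  C1: 59 − 55 = 4  (slack)
  C2: 76 − 70 = 6  (slack)
  C3: 38 − 30 = 8  (slack)
  C4: 65 − 65 = 0  (binding)
  C5: 25 − 25 = 0  (binding)

Optimal: u = 10, v = 5
Binding: C4, C5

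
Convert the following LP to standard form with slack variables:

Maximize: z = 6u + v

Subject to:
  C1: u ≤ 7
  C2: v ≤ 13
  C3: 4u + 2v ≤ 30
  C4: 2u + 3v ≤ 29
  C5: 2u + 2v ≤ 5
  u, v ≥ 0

max z = 6u + v

s.t.
  u + s1 = 7
  v + s2 = 13
  4u + 2v + s3 = 30
  2u + 3v + s4 = 29
  2u + 2v + s5 = 5
  u, v, s1, s2, s3, s4, s5 ≥ 0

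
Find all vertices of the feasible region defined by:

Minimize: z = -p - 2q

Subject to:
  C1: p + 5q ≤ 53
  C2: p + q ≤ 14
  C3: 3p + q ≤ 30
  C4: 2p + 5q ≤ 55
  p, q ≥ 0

(0, 0), (10, 0), (8, 6), (5, 9), (2, 10.2), (0, 10.6)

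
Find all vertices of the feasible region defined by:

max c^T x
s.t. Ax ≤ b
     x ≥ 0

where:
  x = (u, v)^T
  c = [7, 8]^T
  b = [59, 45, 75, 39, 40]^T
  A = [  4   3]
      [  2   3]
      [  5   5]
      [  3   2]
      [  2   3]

(0, 0), (13, 0), (9, 6), (5, 10), (0, 13.33)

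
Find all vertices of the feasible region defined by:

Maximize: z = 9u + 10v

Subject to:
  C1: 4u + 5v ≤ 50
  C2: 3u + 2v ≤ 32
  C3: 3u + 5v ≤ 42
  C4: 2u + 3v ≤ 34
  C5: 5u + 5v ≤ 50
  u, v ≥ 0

(0, 0), (10, 0), (4, 6), (0, 8.4)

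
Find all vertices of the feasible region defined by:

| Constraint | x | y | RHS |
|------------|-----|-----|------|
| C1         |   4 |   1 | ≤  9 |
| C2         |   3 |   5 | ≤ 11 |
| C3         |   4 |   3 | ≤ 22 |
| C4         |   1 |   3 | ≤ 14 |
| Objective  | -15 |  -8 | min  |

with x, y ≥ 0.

(0, 0), (2.25, 0), (2, 1), (0, 2.2)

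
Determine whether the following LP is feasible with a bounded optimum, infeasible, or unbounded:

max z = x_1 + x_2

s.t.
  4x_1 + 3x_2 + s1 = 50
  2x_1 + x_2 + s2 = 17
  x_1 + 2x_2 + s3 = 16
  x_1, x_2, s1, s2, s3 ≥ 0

Feasible with a bounded optimal solution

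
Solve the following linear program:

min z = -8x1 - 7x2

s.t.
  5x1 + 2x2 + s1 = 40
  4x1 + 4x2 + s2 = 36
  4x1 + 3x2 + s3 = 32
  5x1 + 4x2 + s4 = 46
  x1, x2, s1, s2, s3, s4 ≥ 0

Evaluate the objective at each vertex of the feasible region:
  z(0, 0) = 0
  z(8, 0) = -64
  z(5, 4) = -68  ←
  z(0, 9) = -63
The minimum is at x1 = 5, x2 = 4.

x1 = 5, x2 = 4, z = -68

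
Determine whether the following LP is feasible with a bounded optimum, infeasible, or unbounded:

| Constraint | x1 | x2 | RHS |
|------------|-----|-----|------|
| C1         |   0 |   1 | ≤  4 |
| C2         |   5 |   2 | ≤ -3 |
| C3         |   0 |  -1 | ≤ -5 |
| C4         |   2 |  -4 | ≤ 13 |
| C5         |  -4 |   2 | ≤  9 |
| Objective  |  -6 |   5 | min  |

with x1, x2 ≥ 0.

Infeasible (no feasible solution exists)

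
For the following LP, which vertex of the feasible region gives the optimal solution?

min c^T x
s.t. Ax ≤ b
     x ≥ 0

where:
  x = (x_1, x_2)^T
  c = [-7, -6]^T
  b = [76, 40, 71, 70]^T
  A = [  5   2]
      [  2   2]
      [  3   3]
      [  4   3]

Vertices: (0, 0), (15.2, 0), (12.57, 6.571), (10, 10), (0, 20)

Evaluate the objective at each vertex of the feasible region:
  z(0, 0) = 0
  z(15.2, 0) = -106.4
  z(12.57, 6.571) = -127.4
  z(10, 10) = -130  ←
  z(0, 20) = -120
The minimum is at x_1 = 10, x_2 = 10.

(10, 10)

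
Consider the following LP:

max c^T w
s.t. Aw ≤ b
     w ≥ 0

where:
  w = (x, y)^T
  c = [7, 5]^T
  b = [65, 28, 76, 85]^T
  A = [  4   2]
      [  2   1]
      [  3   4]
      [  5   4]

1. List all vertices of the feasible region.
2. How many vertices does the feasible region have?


1. (0, 0), (14, 0), (9, 10), (4.5, 15.62), (0, 19)
2. 5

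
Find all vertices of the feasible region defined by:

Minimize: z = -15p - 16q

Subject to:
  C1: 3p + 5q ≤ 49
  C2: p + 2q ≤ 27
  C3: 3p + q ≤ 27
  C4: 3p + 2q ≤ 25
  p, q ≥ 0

(0, 0), (8.333, 0), (3, 8), (0, 9.8)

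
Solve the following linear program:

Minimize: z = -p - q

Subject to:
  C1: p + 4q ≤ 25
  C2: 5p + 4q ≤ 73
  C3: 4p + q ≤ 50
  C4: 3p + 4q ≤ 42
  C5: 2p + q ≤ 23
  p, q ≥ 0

Evaluate the objective at each vertex of the feasible region:
  z(0, 0) = 0
  z(11.5, 0) = -11.5
  z(10, 3) = -13  ←
  z(8.5, 4.125) = -12.62
  z(0, 6.25) = -6.25
The minimum is at p = 10, q = 3.

p = 10, q = 3, z = -13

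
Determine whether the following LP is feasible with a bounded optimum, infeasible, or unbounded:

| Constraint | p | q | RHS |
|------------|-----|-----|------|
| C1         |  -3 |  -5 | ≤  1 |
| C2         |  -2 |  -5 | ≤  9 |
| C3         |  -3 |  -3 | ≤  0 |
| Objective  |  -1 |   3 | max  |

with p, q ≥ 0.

Unbounded (objective can increase without bound)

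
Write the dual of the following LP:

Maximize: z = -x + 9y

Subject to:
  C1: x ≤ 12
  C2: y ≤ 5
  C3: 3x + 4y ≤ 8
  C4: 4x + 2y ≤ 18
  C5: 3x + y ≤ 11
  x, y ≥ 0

Primal max cᵀx s.t. Ax ≤ b, x ≥ 0  →  Dual min bᵀy s.t. Aᵀy ≥ c, y ≥ 0.

Minimize: z = 12y1 + 5y2 + 8y3 + 18y4 + 11y5

Subject to:
  y1 + 3y3 + 4y4 + 3y5 ≥ -1
  y2 + 4y3 + 2y4 + y5 ≥ 9
  y1, y2, y3, y4, y5 ≥ 0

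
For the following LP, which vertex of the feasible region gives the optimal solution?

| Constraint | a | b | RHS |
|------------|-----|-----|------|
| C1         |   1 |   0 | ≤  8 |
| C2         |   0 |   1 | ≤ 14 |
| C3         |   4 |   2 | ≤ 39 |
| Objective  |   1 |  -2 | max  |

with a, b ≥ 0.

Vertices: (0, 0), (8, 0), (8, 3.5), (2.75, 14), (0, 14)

Evaluate the objective at each vertex of the feasible region:
  z(0, 0) = 0
  z(8, 0) = 8  ←
  z(8, 3.5) = 1
  z(2.75, 14) = -25.25
  z(0, 14) = -28
The maximum is at a = 8, b = 0.

(8, 0)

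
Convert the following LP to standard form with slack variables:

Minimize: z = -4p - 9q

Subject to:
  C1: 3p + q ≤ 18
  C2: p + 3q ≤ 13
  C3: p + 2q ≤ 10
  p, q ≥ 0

min z = -4p - 9q

s.t.
  3p + q + s1 = 18
  p + 3q + s2 = 13
  p + 2q + s3 = 10
  p, q, s1, s2, s3 ≥ 0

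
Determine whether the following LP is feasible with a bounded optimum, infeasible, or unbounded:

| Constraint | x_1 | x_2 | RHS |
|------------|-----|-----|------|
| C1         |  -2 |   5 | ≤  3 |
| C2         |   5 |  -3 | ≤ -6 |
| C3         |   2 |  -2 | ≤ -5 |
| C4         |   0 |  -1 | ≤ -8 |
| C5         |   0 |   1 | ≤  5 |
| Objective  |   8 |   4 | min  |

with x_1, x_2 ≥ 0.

Infeasible (no feasible solution exists)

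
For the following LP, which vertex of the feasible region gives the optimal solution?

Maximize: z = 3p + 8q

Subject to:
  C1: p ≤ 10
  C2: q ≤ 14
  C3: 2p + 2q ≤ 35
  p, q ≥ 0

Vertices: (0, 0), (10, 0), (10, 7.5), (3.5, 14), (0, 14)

Evaluate the objective at each vertex of the feasible region:
  z(0, 0) = 0
  z(10, 0) = 30
  z(10, 7.5) = 90
  z(3.5, 14) = 122.5  ←
  z(0, 14) = 112
The maximum is at p = 3.5, q = 14.

(3.5, 14)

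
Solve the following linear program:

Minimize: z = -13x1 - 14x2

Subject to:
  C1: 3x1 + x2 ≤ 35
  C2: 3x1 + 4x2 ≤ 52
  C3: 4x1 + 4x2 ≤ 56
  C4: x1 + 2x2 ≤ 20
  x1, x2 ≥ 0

Evaluate the objective at each vertex of the feasible region:
  z(0, 0) = 0
  z(11.67, 0) = -151.7
  z(10.5, 3.5) = -185.5
  z(8, 6) = -188  ←
  z(0, 10) = -140
The minimum is at x1 = 8, x2 = 6.

x1 = 8, x2 = 6, z = -188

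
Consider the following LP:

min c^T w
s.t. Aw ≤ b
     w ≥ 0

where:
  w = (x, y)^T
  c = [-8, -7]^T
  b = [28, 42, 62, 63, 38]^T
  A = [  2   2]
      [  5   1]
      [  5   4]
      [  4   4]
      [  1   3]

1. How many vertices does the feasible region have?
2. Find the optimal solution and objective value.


1. 6
2. x = 6, y = 8, z = -104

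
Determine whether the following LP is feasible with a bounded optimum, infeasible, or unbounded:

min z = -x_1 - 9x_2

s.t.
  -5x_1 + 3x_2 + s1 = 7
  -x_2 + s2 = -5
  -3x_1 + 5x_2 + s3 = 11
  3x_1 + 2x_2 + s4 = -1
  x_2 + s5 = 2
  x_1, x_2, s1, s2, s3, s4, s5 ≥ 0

Infeasible (no feasible solution exists)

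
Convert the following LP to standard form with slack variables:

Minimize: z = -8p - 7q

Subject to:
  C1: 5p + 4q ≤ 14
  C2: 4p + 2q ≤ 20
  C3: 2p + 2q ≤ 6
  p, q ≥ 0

min z = -8p - 7q

s.t.
  5p + 4q + s1 = 14
  4p + 2q + s2 = 20
  2p + 2q + s3 = 6
  p, q, s1, s2, s3 ≥ 0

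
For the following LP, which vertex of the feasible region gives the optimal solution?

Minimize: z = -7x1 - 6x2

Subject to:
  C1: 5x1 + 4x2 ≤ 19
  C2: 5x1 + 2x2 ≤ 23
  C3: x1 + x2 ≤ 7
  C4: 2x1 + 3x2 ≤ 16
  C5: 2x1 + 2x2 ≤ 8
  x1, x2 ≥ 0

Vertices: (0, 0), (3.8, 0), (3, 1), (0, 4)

Evaluate the objective at each vertex of the feasible region:
  z(0, 0) = 0
  z(3.8, 0) = -26.6
  z(3, 1) = -27  ←
  z(0, 4) = -24
The minimum is at x1 = 3, x2 = 1.

(3, 1)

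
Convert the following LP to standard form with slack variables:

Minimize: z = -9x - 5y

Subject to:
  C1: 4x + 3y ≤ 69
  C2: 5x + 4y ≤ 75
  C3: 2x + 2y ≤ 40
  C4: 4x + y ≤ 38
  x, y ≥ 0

min z = -9x - 5y

s.t.
  4x + 3y + s1 = 69
  5x + 4y + s2 = 75
  2x + 2y + s3 = 40
  4x + y + s4 = 38
  x, y, s1, s2, s3, s4 ≥ 0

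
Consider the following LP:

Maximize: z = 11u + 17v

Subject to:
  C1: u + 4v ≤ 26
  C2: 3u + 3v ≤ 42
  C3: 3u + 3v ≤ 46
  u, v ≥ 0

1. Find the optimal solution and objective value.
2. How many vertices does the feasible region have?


1. u = 10, v = 4, z = 178
2. 4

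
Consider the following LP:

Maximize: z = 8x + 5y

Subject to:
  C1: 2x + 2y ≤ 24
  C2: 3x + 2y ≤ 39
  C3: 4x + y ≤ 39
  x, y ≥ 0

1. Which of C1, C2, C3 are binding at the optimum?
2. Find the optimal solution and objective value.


1. C1, C3
2. x = 9, y = 3, z = 87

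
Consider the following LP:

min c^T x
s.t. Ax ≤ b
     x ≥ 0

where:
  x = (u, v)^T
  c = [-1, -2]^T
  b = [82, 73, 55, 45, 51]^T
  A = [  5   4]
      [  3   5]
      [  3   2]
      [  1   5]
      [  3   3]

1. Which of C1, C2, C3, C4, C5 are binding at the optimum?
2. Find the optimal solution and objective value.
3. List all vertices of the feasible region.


1. C4, C5
2. u = 10, v = 7, z = -24
3. (0, 0), (16.4, 0), (14, 3), (10, 7), (0, 9)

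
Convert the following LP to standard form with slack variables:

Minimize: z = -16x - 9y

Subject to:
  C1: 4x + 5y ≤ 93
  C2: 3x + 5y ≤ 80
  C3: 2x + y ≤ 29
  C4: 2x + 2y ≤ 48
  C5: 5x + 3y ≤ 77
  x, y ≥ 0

min z = -16x - 9y

s.t.
  4x + 5y + s1 = 93
  3x + 5y + s2 = 80
  2x + y + s3 = 29
  2x + 2y + s4 = 48
  5x + 3y + s5 = 77
  x, y, s1, s2, s3, s4, s5 ≥ 0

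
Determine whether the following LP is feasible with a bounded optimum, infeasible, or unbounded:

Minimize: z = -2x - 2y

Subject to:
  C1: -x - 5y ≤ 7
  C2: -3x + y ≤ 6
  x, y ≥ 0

Unbounded (objective can decrease without bound)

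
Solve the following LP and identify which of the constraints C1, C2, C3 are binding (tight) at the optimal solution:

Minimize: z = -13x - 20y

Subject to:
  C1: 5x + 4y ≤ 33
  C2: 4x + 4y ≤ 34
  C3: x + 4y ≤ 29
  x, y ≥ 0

At x = 1, y = 7, compute slack b - a·x for each constraint:
  C1: 33 − 33 = 0  (binding)
  C2: 34 − 32 = 2  (slack)
  C3: 29 − 29 = 0  (binding)

Optimal: x = 1, y = 7
Binding: C1, C3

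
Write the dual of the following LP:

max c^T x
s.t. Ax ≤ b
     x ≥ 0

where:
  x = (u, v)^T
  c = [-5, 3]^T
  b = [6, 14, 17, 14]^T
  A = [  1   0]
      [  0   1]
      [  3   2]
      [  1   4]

Primal max cᵀx s.t. Ax ≤ b, x ≥ 0  →  Dual min bᵀy s.t. Aᵀy ≥ c, y ≥ 0.

Minimize: z = 6y1 + 14y2 + 17y3 + 14y4

Subject to:
  y1 + 3y3 + y4 ≥ -5
  y2 + 2y3 + 4y4 ≥ 3
  y1, y2, y3, y4 ≥ 0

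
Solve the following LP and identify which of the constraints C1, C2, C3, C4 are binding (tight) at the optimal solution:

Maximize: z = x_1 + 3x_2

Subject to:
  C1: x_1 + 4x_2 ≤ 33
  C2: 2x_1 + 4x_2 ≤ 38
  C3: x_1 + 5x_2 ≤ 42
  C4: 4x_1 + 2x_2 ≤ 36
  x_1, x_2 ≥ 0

At x_1 = 5, x_2 = 7, compute slack b - a·x for each constraint:
  C1: 33 − 33 = 0  (binding)
  C2: 38 − 38 = 0  (binding)
  C3: 42 − 40 = 2  (slack)
  C4: 36 − 34 = 2  (slack)

Optimal: x_1 = 5, x_2 = 7
Binding: C1, C2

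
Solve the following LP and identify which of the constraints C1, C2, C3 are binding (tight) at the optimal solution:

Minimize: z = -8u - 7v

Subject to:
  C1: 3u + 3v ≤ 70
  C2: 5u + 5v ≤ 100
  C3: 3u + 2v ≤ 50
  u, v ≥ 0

At u = 10, v = 10, compute slack b - a·x for each constraint:
  C1: 70 − 60 = 10  (slack)
  C2: 100 − 100 = 0  (binding)
  C3: 50 − 50 = 0  (binding)

Optimal: u = 10, v = 10
Binding: C2, C3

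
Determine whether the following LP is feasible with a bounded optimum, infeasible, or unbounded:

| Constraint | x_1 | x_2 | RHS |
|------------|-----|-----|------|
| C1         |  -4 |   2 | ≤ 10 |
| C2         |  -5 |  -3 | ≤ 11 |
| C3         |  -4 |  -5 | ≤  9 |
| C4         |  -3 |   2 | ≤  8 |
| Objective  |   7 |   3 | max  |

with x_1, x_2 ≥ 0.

Unbounded (objective can increase without bound)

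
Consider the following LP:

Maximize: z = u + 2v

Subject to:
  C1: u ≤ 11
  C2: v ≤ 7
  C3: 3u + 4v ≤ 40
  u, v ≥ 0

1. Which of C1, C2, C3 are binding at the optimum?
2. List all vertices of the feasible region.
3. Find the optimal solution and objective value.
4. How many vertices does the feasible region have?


1. C2, C3
2. (0, 0), (11, 0), (11, 1.75), (4, 7), (0, 7)
3. u = 4, v = 7, z = 18
4. 5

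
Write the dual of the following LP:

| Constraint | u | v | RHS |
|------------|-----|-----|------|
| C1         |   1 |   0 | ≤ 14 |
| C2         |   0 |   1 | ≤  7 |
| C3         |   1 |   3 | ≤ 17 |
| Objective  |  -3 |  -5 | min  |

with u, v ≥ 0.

Primal min cᵀx s.t. Ax ≤ b, x ≥ 0  →  Dual max −bᵀy s.t. Aᵀy ≥ −c, y ≥ 0.

Maximize: z = -14y1 - 7y2 - 17y3

Subject to:
  y1 + y3 ≥ 3
  y2 + 3y3 ≥ 5
  y1, y2, y3 ≥ 0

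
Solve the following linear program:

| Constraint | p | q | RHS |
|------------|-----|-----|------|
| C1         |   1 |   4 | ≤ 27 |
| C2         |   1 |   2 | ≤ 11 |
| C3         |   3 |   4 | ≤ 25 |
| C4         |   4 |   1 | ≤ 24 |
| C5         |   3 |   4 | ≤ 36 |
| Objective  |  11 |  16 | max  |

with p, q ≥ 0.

Evaluate the objective at each vertex of the feasible region:
  z(0, 0) = 0
  z(6, 0) = 66
  z(5.462, 2.154) = 94.54
  z(3, 4) = 97  ←
  z(0, 5.5) = 88
The maximum is at p = 3, q = 4.

p = 3, q = 4, z = 97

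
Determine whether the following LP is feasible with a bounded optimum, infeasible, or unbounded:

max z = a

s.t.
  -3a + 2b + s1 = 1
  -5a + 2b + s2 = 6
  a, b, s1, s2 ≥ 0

Unbounded (objective can increase without bound)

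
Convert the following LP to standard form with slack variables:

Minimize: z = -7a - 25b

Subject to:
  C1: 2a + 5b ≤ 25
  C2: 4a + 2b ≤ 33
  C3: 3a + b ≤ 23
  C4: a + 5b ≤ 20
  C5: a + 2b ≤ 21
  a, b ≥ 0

min z = -7a - 25b

s.t.
  2a + 5b + s1 = 25
  4a + 2b + s2 = 33
  3a + b + s3 = 23
  a + 5b + s4 = 20
  a + 2b + s5 = 21
  a, b, s1, s2, s3, s4, s5 ≥ 0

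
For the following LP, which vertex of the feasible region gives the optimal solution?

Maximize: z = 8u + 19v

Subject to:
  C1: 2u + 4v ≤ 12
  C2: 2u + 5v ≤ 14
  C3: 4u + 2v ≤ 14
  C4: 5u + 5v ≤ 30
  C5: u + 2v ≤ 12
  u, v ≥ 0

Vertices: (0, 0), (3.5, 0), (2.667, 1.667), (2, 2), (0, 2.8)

Evaluate the objective at each vertex of the feasible region:
  z(0, 0) = 0
  z(3.5, 0) = 28
  z(2.667, 1.667) = 53
  z(2, 2) = 54  ←
  z(0, 2.8) = 53.2
The maximum is at u = 2, v = 2.

(2, 2)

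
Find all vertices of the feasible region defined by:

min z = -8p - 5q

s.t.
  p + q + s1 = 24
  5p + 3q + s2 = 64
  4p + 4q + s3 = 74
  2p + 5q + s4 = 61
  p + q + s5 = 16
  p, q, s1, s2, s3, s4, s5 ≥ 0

(0, 0), (12.8, 0), (8, 8), (6.333, 9.667), (0, 12.2)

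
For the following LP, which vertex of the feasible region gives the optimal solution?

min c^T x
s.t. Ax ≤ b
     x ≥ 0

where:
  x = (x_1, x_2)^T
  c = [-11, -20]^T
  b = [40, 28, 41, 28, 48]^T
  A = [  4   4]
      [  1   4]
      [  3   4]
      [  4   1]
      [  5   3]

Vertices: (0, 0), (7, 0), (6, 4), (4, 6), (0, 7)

Evaluate the objective at each vertex of the feasible region:
  z(0, 0) = 0
  z(7, 0) = -77
  z(6, 4) = -146
  z(4, 6) = -164  ←
  z(0, 7) = -140
The minimum is at x_1 = 4, x_2 = 6.

(4, 6)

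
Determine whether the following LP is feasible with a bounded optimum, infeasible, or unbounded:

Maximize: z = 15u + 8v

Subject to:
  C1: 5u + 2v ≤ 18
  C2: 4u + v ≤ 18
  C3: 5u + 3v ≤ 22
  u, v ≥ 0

Feasible with a bounded optimal solution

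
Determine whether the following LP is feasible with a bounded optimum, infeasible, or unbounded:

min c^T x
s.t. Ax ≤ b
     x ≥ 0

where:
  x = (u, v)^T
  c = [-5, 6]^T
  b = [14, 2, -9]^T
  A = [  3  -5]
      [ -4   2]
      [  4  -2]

Infeasible (no feasible solution exists)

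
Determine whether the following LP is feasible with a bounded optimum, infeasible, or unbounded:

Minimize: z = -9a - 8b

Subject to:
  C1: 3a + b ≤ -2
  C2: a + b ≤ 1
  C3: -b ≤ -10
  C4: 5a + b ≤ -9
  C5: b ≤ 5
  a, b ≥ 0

Infeasible (no feasible solution exists)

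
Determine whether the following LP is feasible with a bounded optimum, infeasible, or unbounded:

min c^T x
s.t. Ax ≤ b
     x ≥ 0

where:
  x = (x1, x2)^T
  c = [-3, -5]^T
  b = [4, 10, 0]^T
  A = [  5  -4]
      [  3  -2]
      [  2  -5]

Unbounded (objective can decrease without bound)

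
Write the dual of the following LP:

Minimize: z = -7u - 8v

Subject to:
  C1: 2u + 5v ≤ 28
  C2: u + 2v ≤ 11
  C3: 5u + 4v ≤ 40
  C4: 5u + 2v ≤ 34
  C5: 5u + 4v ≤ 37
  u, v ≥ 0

Primal min cᵀx s.t. Ax ≤ b, x ≥ 0  →  Dual max −bᵀy s.t. Aᵀy ≥ −c, y ≥ 0.

Maximize: z = -28y1 - 11y2 - 40y3 - 34y4 - 37y5

Subject to:
  2y1 + y2 + 5y3 + 5y4 + 5y5 ≥ 7
  5y1 + 2y2 + 4y3 + 2y4 + 4y5 ≥ 8
  y1, y2, y3, y4, y5 ≥ 0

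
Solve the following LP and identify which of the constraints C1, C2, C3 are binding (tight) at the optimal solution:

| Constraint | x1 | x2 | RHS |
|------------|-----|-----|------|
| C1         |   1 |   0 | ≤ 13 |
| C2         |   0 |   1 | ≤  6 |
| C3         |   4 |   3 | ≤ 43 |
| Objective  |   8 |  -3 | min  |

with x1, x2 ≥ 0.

At x1 = 0, x2 = 6, compute slack b - a·x for each constraint:
  C1: 13 − 0 = 13  (slack)
  C2: 6 − 6 = 0  (binding)
  C3: 43 − 18 = 25  (slack)

Optimal: x1 = 0, x2 = 6
Binding: C2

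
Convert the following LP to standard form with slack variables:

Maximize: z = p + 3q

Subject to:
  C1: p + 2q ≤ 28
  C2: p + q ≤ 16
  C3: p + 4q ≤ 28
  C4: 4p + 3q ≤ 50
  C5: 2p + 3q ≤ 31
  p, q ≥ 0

max z = p + 3q

s.t.
  p + 2q + s1 = 28
  p + q + s2 = 16
  p + 4q + s3 = 28
  4p + 3q + s4 = 50
  2p + 3q + s5 = 31
  p, q, s1, s2, s3, s4, s5 ≥ 0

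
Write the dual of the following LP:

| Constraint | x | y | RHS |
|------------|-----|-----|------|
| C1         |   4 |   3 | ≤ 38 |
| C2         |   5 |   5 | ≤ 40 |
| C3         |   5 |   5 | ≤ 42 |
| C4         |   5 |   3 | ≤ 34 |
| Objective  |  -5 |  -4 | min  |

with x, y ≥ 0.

Primal min cᵀx s.t. Ax ≤ b, x ≥ 0  →  Dual max −bᵀy s.t. Aᵀy ≥ −c, y ≥ 0.

Maximize: z = -38y1 - 40y2 - 42y3 - 34y4

Subject to:
  4y1 + 5y2 + 5y3 + 5y4 ≥ 5
  3y1 + 5y2 + 5y3 + 3y4 ≥ 4
  y1, y2, y3, y4 ≥ 0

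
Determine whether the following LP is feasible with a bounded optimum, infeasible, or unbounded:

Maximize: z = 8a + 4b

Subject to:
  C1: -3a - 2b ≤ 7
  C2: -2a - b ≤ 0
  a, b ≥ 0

Unbounded (objective can increase without bound)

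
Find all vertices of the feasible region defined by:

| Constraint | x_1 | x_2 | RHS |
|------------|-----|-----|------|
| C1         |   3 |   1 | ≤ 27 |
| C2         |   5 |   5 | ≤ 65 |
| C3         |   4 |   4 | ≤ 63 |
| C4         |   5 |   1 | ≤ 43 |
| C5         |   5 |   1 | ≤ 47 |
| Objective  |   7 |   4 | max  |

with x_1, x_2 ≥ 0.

(0, 0), (8.6, 0), (8, 3), (7, 6), (0, 13)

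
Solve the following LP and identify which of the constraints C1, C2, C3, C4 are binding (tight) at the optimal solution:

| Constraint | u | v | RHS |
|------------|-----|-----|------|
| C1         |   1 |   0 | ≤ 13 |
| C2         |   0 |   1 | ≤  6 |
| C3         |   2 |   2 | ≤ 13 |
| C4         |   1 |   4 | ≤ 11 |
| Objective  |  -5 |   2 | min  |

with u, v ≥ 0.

At u = 6.5, v = 0, compute slack b - a·x for each constraint:
  C1: 13 − 6.5 = 6.5  (slack)
  C2: 6 − 0 = 6  (slack)
  C3: 13 − 13 = 0  (binding)
  C4: 11 − 6.5 = 4.5  (slack)

Optimal: u = 6.5, v = 0
Binding: C3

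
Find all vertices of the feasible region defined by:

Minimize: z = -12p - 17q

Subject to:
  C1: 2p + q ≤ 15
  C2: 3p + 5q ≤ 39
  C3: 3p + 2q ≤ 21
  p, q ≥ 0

(0, 0), (7, 0), (3, 6), (0, 7.8)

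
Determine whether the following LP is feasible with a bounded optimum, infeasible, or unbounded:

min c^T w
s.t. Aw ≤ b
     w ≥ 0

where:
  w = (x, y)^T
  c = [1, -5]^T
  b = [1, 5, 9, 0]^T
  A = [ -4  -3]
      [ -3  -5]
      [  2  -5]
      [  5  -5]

Unbounded (objective can decrease without bound)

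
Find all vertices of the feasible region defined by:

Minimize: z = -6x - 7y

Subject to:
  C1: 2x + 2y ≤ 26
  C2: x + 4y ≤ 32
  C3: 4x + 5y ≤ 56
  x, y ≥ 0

(0, 0), (13, 0), (9, 4), (5.818, 6.545), (0, 8)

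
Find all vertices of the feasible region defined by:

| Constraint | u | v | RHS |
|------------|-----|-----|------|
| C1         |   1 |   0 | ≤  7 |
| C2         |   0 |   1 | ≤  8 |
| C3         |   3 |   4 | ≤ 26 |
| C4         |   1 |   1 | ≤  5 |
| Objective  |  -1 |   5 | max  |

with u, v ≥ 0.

(0, 0), (5, 0), (0, 5)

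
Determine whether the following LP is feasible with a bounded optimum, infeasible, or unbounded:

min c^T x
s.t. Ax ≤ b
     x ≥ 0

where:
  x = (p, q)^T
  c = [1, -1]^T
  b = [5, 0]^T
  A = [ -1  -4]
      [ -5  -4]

Unbounded (objective can decrease without bound)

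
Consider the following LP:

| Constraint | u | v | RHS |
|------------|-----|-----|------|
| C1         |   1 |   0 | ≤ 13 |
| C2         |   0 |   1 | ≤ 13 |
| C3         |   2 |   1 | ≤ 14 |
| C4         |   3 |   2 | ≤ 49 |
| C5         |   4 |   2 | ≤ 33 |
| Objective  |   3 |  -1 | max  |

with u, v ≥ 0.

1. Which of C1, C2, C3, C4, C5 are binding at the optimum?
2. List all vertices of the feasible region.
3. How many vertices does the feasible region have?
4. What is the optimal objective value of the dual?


1. C3
2. (0, 0), (7, 0), (0.5, 13), (0, 13)
3. 4
4. 21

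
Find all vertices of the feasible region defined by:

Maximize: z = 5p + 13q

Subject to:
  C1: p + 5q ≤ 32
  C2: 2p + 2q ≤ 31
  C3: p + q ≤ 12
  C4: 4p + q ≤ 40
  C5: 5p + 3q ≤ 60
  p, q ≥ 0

(0, 0), (10, 0), (9.333, 2.667), (7, 5), (0, 6.4)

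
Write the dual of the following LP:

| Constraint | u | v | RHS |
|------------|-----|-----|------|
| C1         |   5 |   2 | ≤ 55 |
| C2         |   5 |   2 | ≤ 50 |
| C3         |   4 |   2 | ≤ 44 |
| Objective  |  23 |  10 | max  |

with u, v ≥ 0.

Primal max cᵀx s.t. Ax ≤ b, x ≥ 0  →  Dual min bᵀy s.t. Aᵀy ≥ c, y ≥ 0.

Minimize: z = 55y1 + 50y2 + 44y3

Subject to:
  5y1 + 5y2 + 4y3 ≥ 23
  2y1 + 2y2 + 2y3 ≥ 10
  y1, y2, y3 ≥ 0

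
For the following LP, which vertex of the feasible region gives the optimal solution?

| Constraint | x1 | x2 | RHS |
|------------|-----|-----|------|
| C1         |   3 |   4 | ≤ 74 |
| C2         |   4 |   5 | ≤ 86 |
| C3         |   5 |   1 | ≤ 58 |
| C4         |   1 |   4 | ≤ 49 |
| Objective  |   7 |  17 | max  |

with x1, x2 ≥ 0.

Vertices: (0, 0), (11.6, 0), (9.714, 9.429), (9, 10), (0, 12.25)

Evaluate the objective at each vertex of the feasible region:
  z(0, 0) = 0
  z(11.6, 0) = 81.2
  z(9.714, 9.429) = 228.3
  z(9, 10) = 233  ←
  z(0, 12.25) = 208.2
The maximum is at x1 = 9, x2 = 10.

(9, 10)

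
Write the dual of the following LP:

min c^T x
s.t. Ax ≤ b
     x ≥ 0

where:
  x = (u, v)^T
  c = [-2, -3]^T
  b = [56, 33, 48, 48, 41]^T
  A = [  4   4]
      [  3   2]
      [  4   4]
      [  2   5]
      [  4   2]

Primal min cᵀx s.t. Ax ≤ b, x ≥ 0  →  Dual max −bᵀy s.t. Aᵀy ≥ −c, y ≥ 0.

Maximize: z = -56y1 - 33y2 - 48y3 - 48y4 - 41y5

Subject to:
  4y1 + 3y2 + 4y3 + 2y4 + 4y5 ≥ 2
  4y1 + 2y2 + 4y3 + 5y4 + 2y5 ≥ 3
  y1, y2, y3, y4, y5 ≥ 0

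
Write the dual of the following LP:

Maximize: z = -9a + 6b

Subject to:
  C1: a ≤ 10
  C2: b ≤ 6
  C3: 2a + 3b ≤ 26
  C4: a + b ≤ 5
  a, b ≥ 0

Primal max cᵀx s.t. Ax ≤ b, x ≥ 0  →  Dual min bᵀy s.t. Aᵀy ≥ c, y ≥ 0.

Minimize: z = 10y1 + 6y2 + 26y3 + 5y4

Subject to:
  y1 + 2y3 + y4 ≥ -9
  y2 + 3y3 + y4 ≥ 6
  y1, y2, y3, y4 ≥ 0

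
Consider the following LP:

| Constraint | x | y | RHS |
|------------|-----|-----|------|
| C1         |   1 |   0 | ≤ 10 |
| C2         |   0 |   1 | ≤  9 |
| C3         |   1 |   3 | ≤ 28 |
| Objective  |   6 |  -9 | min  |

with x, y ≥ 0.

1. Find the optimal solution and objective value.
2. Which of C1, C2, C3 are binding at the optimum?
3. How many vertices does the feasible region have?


1. x = 0, y = 9, z = -81
2. C2
3. 5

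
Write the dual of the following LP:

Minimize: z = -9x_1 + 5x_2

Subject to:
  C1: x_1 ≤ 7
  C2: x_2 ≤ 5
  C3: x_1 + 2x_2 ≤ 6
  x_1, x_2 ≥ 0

Primal min cᵀx s.t. Ax ≤ b, x ≥ 0  →  Dual max −bᵀy s.t. Aᵀy ≥ −c, y ≥ 0.

Maximize: z = -7y1 - 5y2 - 6y3

Subject to:
  y1 + y3 ≥ 9
  y2 + 2y3 ≥ -5
  y1, y2, y3 ≥ 0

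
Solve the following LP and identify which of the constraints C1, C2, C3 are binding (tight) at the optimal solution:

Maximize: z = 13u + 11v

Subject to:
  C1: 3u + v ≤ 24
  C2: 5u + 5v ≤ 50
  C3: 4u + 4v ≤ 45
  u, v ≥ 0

At u = 7, v = 3, compute slack b - a·x for each constraint:
  C1: 24 − 24 = 0  (binding)
  C2: 50 − 50 = 0  (binding)
  C3: 45 − 40 = 5  (slack)

Optimal: u = 7, v = 3
Binding: C1, C2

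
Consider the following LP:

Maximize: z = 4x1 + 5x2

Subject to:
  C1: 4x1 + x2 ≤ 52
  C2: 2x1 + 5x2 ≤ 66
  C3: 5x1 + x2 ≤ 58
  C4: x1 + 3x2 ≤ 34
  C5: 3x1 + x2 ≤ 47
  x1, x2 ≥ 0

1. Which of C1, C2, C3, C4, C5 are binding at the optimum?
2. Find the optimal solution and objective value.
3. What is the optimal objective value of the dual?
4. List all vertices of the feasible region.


1. C3, C4
2. x1 = 10, x2 = 8, z = 80
3. 80
4. (0, 0), (11.6, 0), (10, 8), (0, 11.33)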